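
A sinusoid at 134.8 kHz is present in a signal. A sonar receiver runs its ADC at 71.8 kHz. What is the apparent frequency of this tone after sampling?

8.8 kHz

134.8 kHz mod fs = 63 kHz.
63 kHz > fs/2 = 35.9 kHz, folds to fs − 63 kHz = 8.8 kHz.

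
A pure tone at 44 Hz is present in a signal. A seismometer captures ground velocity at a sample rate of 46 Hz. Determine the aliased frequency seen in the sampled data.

44 Hz > fs/2 = 23 Hz, folds to fs − 44 Hz = 2 Hz.

2 Hz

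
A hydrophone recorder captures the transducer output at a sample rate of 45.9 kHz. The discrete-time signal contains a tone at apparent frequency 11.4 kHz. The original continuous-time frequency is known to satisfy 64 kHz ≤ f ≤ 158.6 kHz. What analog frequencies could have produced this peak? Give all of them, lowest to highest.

Frequencies that alias to 11.4 kHz are k·fs ± 11.4 kHz for integer k ≥ 0.
k=0: 11.4 kHz.
k=1: 34.5 kHz, 57.3 kHz.
k=2: 80.4 kHz, 103.2 kHz.
k=3: 126.3 kHz, 149.1 kHz.
k=4: 172.2 kHz, 195 kHz.
Within [64 kHz, 158.6 kHz]: 80.4 kHz, 103.2 kHz, 126.3 kHz, 149.1 kHz.

80.4 kHz, 103.2 kHz, 126.3 kHz, 149.1 kHz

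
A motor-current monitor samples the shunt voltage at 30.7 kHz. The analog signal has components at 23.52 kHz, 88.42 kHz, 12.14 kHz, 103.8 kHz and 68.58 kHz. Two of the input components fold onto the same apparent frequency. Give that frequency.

7.18 kHz

fs/2 = 15.35 kHz.
23.52 kHz > fs/2 = 15.35 kHz, folds to fs − 23.52 kHz = 7.18 kHz.
88.42 kHz mod fs = 27.02 kHz.
27.02 kHz > fs/2 = 15.35 kHz, folds to fs − 27.02 kHz = 3.68 kHz.
12.14 kHz ≤ fs/2 = 15.35 kHz, passes unchanged.
103.8 kHz mod fs = 11.7 kHz.
11.7 kHz ≤ fs/2 = 15.35 kHz, appears at 11.7 kHz.
68.58 kHz mod fs = 7.18 kHz.
7.18 kHz ≤ fs/2 = 15.35 kHz, appears at 7.18 kHz.
23.52 kHz and 68.58 kHz both map to 7.18 kHz.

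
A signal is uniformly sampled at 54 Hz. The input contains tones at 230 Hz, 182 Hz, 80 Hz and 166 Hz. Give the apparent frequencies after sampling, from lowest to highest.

4 Hz, 14 Hz, 20 Hz, 26 Hz

fs/2 = 27 Hz.
230 Hz mod fs = 14 Hz.
14 Hz ≤ fs/2 = 27 Hz, appears at 14 Hz.
182 Hz mod fs = 20 Hz.
20 Hz ≤ fs/2 = 27 Hz, appears at 20 Hz.
80 Hz mod fs = 26 Hz.
26 Hz ≤ fs/2 = 27 Hz, appears at 26 Hz.
166 Hz mod fs = 4 Hz.
4 Hz ≤ fs/2 = 27 Hz, appears at 4 Hz.
Distinct values: {4 Hz, 14 Hz, 20 Hz, 26 Hz}.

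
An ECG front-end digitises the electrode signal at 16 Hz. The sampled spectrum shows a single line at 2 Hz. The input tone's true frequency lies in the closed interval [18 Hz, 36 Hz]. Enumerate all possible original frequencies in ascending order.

18 Hz, 30 Hz, 34 Hz

Frequencies that alias to 2 Hz are k·fs ± 2 Hz for integer k ≥ 0.
k=0: 2 Hz.
k=1: 14 Hz, 18 Hz.
k=2: 30 Hz, 34 Hz.
k=3: 46 Hz, 50 Hz.
Within [18 Hz, 36 Hz]: 18 Hz, 30 Hz, 34 Hz.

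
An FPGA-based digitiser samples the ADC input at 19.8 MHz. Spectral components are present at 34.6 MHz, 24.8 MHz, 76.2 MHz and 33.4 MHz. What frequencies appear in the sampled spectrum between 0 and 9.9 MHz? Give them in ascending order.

3 MHz, 5 MHz, 6.2 MHz

fs/2 = 9.9 MHz.
34.6 MHz mod fs = 14.8 MHz.
14.8 MHz > fs/2 = 9.9 MHz, folds to fs − 14.8 MHz = 5 MHz.
24.8 MHz mod fs = 5 MHz.
5 MHz ≤ fs/2 = 9.9 MHz, appears at 5 MHz.
76.2 MHz mod fs = 16.8 MHz.
16.8 MHz > fs/2 = 9.9 MHz, folds to fs − 16.8 MHz = 3 MHz.
33.4 MHz mod fs = 13.6 MHz.
13.6 MHz > fs/2 = 9.9 MHz, folds to fs − 13.6 MHz = 6.2 MHz.
Distinct values: {3 MHz, 5 MHz, 6.2 MHz}.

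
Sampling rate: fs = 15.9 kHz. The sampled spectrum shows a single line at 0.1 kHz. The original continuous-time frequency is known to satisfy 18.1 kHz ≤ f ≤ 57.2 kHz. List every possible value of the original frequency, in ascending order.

31.7 kHz, 31.9 kHz, 47.6 kHz, 47.8 kHz

Frequencies that alias to 0.1 kHz are k·fs ± 0.1 kHz for integer k ≥ 0.
k=0: 0.1 kHz.
k=1: 15.8 kHz, 16 kHz.
k=2: 31.7 kHz, 31.9 kHz.
k=3: 47.6 kHz, 47.8 kHz.
k=4: 63.5 kHz, 63.7 kHz.
Within [18.1 kHz, 57.2 kHz]: 31.7 kHz, 31.9 kHz, 47.6 kHz, 47.8 kHz.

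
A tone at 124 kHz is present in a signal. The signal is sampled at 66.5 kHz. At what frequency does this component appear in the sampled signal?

124 kHz mod fs = 57.5 kHz.
57.5 kHz > fs/2 = 33.25 kHz, folds to fs − 57.5 kHz = 9 kHz.

9 kHz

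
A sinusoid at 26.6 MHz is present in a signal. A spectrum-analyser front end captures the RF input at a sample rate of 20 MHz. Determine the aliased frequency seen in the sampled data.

6.6 MHz

26.6 MHz mod fs = 6.6 MHz.
6.6 MHz ≤ fs/2 = 10 MHz, appears at 6.6 MHz.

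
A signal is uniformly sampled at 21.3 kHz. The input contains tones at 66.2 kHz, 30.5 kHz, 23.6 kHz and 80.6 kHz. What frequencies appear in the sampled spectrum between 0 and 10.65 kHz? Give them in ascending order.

2.3 kHz, 4.6 kHz, 9.2 kHz

fs/2 = 10.65 kHz.
66.2 kHz mod fs = 2.3 kHz.
2.3 kHz ≤ fs/2 = 10.65 kHz, appears at 2.3 kHz.
30.5 kHz mod fs = 9.2 kHz.
9.2 kHz ≤ fs/2 = 10.65 kHz, appears at 9.2 kHz.
23.6 kHz mod fs = 2.3 kHz.
2.3 kHz ≤ fs/2 = 10.65 kHz, appears at 2.3 kHz.
80.6 kHz mod fs = 16.7 kHz.
16.7 kHz > fs/2 = 10.65 kHz, folds to fs − 16.7 kHz = 4.6 kHz.
Distinct values: {2.3 kHz, 4.6 kHz, 9.2 kHz}.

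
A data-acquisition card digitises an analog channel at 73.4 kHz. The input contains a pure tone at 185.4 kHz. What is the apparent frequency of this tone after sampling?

34.8 kHz

185.4 kHz mod fs = 38.6 kHz.
38.6 kHz > fs/2 = 36.7 kHz, folds to fs − 38.6 kHz = 34.8 kHz.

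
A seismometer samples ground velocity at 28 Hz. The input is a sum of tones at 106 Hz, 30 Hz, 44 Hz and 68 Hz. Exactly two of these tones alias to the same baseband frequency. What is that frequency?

fs/2 = 14 Hz.
106 Hz mod fs = 22 Hz.
22 Hz > fs/2 = 14 Hz, folds to fs − 22 Hz = 6 Hz.
30 Hz mod fs = 2 Hz.
2 Hz ≤ fs/2 = 14 Hz, appears at 2 Hz.
44 Hz mod fs = 16 Hz.
16 Hz > fs/2 = 14 Hz, folds to fs − 16 Hz = 12 Hz.
68 Hz mod fs = 12 Hz.
12 Hz ≤ fs/2 = 14 Hz, appears at 12 Hz.
44 Hz and 68 Hz both map to 12 Hz.

12 Hz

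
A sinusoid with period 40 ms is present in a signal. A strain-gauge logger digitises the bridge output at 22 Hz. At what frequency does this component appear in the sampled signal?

3 Hz

T = 40 ms → f = 1/T = 25 Hz.
25 Hz mod fs = 3 Hz.
3 Hz ≤ fs/2 = 11 Hz, appears at 3 Hz.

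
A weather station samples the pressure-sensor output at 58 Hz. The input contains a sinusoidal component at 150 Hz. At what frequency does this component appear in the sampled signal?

24 Hz

150 Hz mod fs = 34 Hz.
34 Hz > fs/2 = 29 Hz, folds to fs − 34 Hz = 24 Hz.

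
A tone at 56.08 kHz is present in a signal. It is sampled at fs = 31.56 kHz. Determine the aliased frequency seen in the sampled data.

7.04 kHz

56.08 kHz mod fs = 24.52 kHz.
24.52 kHz > fs/2 = 15.78 kHz, folds to fs − 24.52 kHz = 7.04 kHz.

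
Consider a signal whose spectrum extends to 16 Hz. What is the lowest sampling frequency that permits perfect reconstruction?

32 Hz

Nyquist rate = 2 × 16 Hz = 32 Hz.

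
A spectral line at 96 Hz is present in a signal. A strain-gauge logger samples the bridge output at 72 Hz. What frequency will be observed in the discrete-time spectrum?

24 Hz

96 Hz mod fs = 24 Hz.
24 Hz ≤ fs/2 = 36 Hz, appears at 24 Hz.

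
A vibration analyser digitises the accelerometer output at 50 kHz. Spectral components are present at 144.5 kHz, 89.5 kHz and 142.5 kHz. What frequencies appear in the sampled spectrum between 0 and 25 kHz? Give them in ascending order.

5.5 kHz, 7.5 kHz, 10.5 kHz

fs/2 = 25 kHz.
144.5 kHz mod fs = 44.5 kHz.
44.5 kHz > fs/2 = 25 kHz, folds to fs − 44.5 kHz = 5.5 kHz.
89.5 kHz mod fs = 39.5 kHz.
39.5 kHz > fs/2 = 25 kHz, folds to fs − 39.5 kHz = 10.5 kHz.
142.5 kHz mod fs = 42.5 kHz.
42.5 kHz > fs/2 = 25 kHz, folds to fs − 42.5 kHz = 7.5 kHz.
Distinct values: {5.5 kHz, 7.5 kHz, 10.5 kHz}.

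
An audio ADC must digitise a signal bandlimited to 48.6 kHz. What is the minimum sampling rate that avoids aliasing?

97.2 kHz

Nyquist rate = 2 × 48.6 kHz = 97.2 kHz.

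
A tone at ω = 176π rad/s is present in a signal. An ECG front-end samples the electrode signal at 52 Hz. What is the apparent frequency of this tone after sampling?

ω = 176π rad/s → f = ω/(2π) = 88 Hz.
88 Hz mod fs = 36 Hz.
36 Hz > fs/2 = 26 Hz, folds to fs − 36 Hz = 16 Hz.

16 Hz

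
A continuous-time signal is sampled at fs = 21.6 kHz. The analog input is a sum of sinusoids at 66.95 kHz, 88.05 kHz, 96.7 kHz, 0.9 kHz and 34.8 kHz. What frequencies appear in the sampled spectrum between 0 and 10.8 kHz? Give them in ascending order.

fs/2 = 10.8 kHz.
66.95 kHz mod fs = 2.15 kHz.
2.15 kHz ≤ fs/2 = 10.8 kHz, appears at 2.15 kHz.
88.05 kHz mod fs = 1.65 kHz.
1.65 kHz ≤ fs/2 = 10.8 kHz, appears at 1.65 kHz.
96.7 kHz mod fs = 10.3 kHz.
10.3 kHz ≤ fs/2 = 10.8 kHz, appears at 10.3 kHz.
0.9 kHz ≤ fs/2 = 10.8 kHz, passes unchanged.
34.8 kHz mod fs = 13.2 kHz.
13.2 kHz > fs/2 = 10.8 kHz, folds to fs − 13.2 kHz = 8.4 kHz.
Distinct values: {0.9 kHz, 1.65 kHz, 2.15 kHz, 8.4 kHz, 10.3 kHz}.

0.9 kHz, 1.65 kHz, 2.15 kHz, 8.4 kHz, 10.3 kHz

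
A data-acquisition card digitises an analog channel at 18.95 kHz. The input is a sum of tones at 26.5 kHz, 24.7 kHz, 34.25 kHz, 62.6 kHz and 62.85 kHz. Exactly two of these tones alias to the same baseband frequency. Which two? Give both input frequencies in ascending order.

fs/2 = 9.475 kHz.
26.5 kHz mod fs = 7.55 kHz.
7.55 kHz ≤ fs/2 = 9.475 kHz, appears at 7.55 kHz.
24.7 kHz mod fs = 5.75 kHz.
5.75 kHz ≤ fs/2 = 9.475 kHz, appears at 5.75 kHz.
34.25 kHz mod fs = 15.3 kHz.
15.3 kHz > fs/2 = 9.475 kHz, folds to fs − 15.3 kHz = 3.65 kHz.
62.6 kHz mod fs = 5.75 kHz.
5.75 kHz ≤ fs/2 = 9.475 kHz, appears at 5.75 kHz.
62.85 kHz mod fs = 6 kHz.
6 kHz ≤ fs/2 = 9.475 kHz, appears at 6 kHz.
24.7 kHz and 62.6 kHz both map to 5.75 kHz.

24.7 kHz, 62.6 kHz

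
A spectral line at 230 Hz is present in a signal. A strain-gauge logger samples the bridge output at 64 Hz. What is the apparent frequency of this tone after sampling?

230 Hz mod fs = 38 Hz.
38 Hz > fs/2 = 32 Hz, folds to fs − 38 Hz = 26 Hz.

26 Hz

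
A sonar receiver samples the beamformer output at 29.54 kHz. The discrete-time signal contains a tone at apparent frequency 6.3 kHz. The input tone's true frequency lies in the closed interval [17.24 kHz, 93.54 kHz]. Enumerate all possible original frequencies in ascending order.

Frequencies that alias to 6.3 kHz are k·fs ± 6.3 kHz for integer k ≥ 0.
k=0: 6.3 kHz.
k=1: 23.24 kHz, 35.84 kHz.
k=2: 52.78 kHz, 65.38 kHz.
k=3: 82.32 kHz, 94.92 kHz.
k=4: 111.86 kHz, 124.46 kHz.
Within [17.24 kHz, 93.54 kHz]: 23.24 kHz, 35.84 kHz, 52.78 kHz, 65.38 kHz, 82.32 kHz.

23.24 kHz, 35.84 kHz, 52.78 kHz, 65.38 kHz, 82.32 kHz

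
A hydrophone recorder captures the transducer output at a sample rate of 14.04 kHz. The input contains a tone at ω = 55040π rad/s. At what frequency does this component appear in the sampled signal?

ω = 55040π rad/s → f = ω/(2π) = 27520 Hz = 27.52 kHz.
27.52 kHz mod fs = 13.48 kHz.
13.48 kHz > fs/2 = 7.02 kHz, folds to fs − 13.48 kHz = 0.56 kHz.

0.56 kHz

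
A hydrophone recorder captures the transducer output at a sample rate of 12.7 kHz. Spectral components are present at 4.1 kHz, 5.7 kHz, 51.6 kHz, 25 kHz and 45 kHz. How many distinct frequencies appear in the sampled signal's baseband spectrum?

fs/2 = 6.35 kHz.
4.1 kHz ≤ fs/2 = 6.35 kHz, passes unchanged.
5.7 kHz ≤ fs/2 = 6.35 kHz, passes unchanged.
51.6 kHz mod fs = 0.8 kHz.
0.8 kHz ≤ fs/2 = 6.35 kHz, appears at 0.8 kHz.
25 kHz mod fs = 12.3 kHz.
12.3 kHz > fs/2 = 6.35 kHz, folds to fs − 12.3 kHz = 0.4 kHz.
45 kHz mod fs = 6.9 kHz.
6.9 kHz > fs/2 = 6.35 kHz, folds to fs − 6.9 kHz = 5.8 kHz.
Distinct values: {0.4 kHz, 0.8 kHz, 4.1 kHz, 5.7 kHz, 5.8 kHz} → 5.

5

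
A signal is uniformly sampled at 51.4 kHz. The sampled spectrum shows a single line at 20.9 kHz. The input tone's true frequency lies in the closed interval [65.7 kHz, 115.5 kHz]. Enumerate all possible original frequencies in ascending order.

72.3 kHz, 81.9 kHz

Frequencies that alias to 20.9 kHz are k·fs ± 20.9 kHz for integer k ≥ 0.
k=0: 20.9 kHz.
k=1: 30.5 kHz, 72.3 kHz.
k=2: 81.9 kHz, 123.7 kHz.
k=3: 133.3 kHz, 175.1 kHz.
Within [65.7 kHz, 115.5 kHz]: 72.3 kHz, 81.9 kHz.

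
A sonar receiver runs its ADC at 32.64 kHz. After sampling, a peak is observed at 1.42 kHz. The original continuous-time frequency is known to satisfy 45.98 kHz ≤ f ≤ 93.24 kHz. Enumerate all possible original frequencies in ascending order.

Frequencies that alias to 1.42 kHz are k·fs ± 1.42 kHz for integer k ≥ 0.
k=0: 1.42 kHz.
k=1: 31.22 kHz, 34.06 kHz.
k=2: 63.86 kHz, 66.7 kHz.
k=3: 96.5 kHz, 99.34 kHz.
Within [45.98 kHz, 93.24 kHz]: 63.86 kHz, 66.7 kHz.

63.86 kHz, 66.7 kHz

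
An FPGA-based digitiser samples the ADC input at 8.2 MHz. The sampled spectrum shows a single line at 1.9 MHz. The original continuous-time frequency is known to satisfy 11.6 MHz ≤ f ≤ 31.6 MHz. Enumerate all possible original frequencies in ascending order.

Frequencies that alias to 1.9 MHz are k·fs ± 1.9 MHz for integer k ≥ 0.
k=0: 1.9 MHz.
k=1: 6.3 MHz, 10.1 MHz.
k=2: 14.5 MHz, 18.3 MHz.
k=3: 22.7 MHz, 26.5 MHz.
k=4: 30.9 MHz, 34.7 MHz.
k=5: 39.1 MHz, 42.9 MHz.
Within [11.6 MHz, 31.6 MHz]: 14.5 MHz, 18.3 MHz, 22.7 MHz, 26.5 MHz, 30.9 MHz.

14.5 MHz, 18.3 MHz, 22.7 MHz, 26.5 MHz, 30.9 MHz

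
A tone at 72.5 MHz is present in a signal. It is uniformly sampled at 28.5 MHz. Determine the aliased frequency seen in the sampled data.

72.5 MHz mod fs = 15.5 MHz.
15.5 MHz > fs/2 = 14.25 MHz, folds to fs − 15.5 MHz = 13 MHz.

13 MHz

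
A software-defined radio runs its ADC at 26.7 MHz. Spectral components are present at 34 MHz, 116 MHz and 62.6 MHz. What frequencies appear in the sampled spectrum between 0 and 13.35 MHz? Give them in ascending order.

fs/2 = 13.35 MHz.
34 MHz mod fs = 7.3 MHz.
7.3 MHz ≤ fs/2 = 13.35 MHz, appears at 7.3 MHz.
116 MHz mod fs = 9.2 MHz.
9.2 MHz ≤ fs/2 = 13.35 MHz, appears at 9.2 MHz.
62.6 MHz mod fs = 9.2 MHz.
9.2 MHz ≤ fs/2 = 13.35 MHz, appears at 9.2 MHz.
Distinct values: {7.3 MHz, 9.2 MHz}.

7.3 MHz, 9.2 MHz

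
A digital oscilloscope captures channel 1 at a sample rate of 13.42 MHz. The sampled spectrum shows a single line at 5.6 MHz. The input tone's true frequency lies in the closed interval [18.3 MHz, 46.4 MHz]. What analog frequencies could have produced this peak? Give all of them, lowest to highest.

Frequencies that alias to 5.6 MHz are k·fs ± 5.6 MHz for integer k ≥ 0.
k=0: 5.6 MHz.
k=1: 7.82 MHz, 19.02 MHz.
k=2: 21.24 MHz, 32.44 MHz.
k=3: 34.66 MHz, 45.86 MHz.
k=4: 48.08 MHz, 59.28 MHz.
Within [18.3 MHz, 46.4 MHz]: 19.02 MHz, 21.24 MHz, 32.44 MHz, 34.66 MHz, 45.86 MHz.

19.02 MHz, 21.24 MHz, 32.44 MHz, 34.66 MHz, 45.86 MHz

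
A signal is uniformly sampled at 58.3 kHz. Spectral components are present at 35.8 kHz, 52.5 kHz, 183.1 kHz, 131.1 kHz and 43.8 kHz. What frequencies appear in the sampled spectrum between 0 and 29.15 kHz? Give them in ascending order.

5.8 kHz, 8.2 kHz, 14.5 kHz, 22.5 kHz

fs/2 = 29.15 kHz.
35.8 kHz > fs/2 = 29.15 kHz, folds to fs − 35.8 kHz = 22.5 kHz.
52.5 kHz > fs/2 = 29.15 kHz, folds to fs − 52.5 kHz = 5.8 kHz.
183.1 kHz mod fs = 8.2 kHz.
8.2 kHz ≤ fs/2 = 29.15 kHz, appears at 8.2 kHz.
131.1 kHz mod fs = 14.5 kHz.
14.5 kHz ≤ fs/2 = 29.15 kHz, appears at 14.5 kHz.
43.8 kHz > fs/2 = 29.15 kHz, folds to fs − 43.8 kHz = 14.5 kHz.
Distinct values: {5.8 kHz, 8.2 kHz, 14.5 kHz, 22.5 kHz}.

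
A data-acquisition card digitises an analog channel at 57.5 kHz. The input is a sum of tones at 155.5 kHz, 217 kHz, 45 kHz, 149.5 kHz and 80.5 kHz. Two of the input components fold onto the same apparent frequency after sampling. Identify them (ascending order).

80.5 kHz, 149.5 kHz

fs/2 = 28.75 kHz.
155.5 kHz mod fs = 40.5 kHz.
40.5 kHz > fs/2 = 28.75 kHz, folds to fs − 40.5 kHz = 17 kHz.
217 kHz mod fs = 44.5 kHz.
44.5 kHz > fs/2 = 28.75 kHz, folds to fs − 44.5 kHz = 13 kHz.
45 kHz > fs/2 = 28.75 kHz, folds to fs − 45 kHz = 12.5 kHz.
149.5 kHz mod fs = 34.5 kHz.
34.5 kHz > fs/2 = 28.75 kHz, folds to fs − 34.5 kHz = 23 kHz.
80.5 kHz mod fs = 23 kHz.
23 kHz ≤ fs/2 = 28.75 kHz, appears at 23 kHz.
80.5 kHz and 149.5 kHz both map to 23 kHz.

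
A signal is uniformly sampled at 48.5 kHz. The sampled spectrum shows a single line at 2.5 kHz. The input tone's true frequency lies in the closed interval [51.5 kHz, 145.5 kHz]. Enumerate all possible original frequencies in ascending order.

94.5 kHz, 99.5 kHz, 143 kHz

Frequencies that alias to 2.5 kHz are k·fs ± 2.5 kHz for integer k ≥ 0.
k=0: 2.5 kHz.
k=1: 46 kHz, 51 kHz.
k=2: 94.5 kHz, 99.5 kHz.
k=3: 143 kHz, 148 kHz.
k=4: 191.5 kHz, 196.5 kHz.
Within [51.5 kHz, 145.5 kHz]: 94.5 kHz, 99.5 kHz, 143 kHz.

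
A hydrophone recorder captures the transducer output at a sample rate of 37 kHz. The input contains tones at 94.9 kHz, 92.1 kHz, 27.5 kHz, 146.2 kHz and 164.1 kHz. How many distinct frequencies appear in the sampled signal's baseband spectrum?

fs/2 = 18.5 kHz.
94.9 kHz mod fs = 20.9 kHz.
20.9 kHz > fs/2 = 18.5 kHz, folds to fs − 20.9 kHz = 16.1 kHz.
92.1 kHz mod fs = 18.1 kHz.
18.1 kHz ≤ fs/2 = 18.5 kHz, appears at 18.1 kHz.
27.5 kHz > fs/2 = 18.5 kHz, folds to fs − 27.5 kHz = 9.5 kHz.
146.2 kHz mod fs = 35.2 kHz.
35.2 kHz > fs/2 = 18.5 kHz, folds to fs − 35.2 kHz = 1.8 kHz.
164.1 kHz mod fs = 16.1 kHz.
16.1 kHz ≤ fs/2 = 18.5 kHz, appears at 16.1 kHz.
Distinct values: {1.8 kHz, 9.5 kHz, 16.1 kHz, 18.1 kHz} → 4.

4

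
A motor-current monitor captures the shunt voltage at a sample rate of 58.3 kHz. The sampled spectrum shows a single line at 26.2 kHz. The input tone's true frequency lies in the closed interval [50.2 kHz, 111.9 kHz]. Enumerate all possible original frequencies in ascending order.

Frequencies that alias to 26.2 kHz are k·fs ± 26.2 kHz for integer k ≥ 0.
k=0: 26.2 kHz.
k=1: 32.1 kHz, 84.5 kHz.
k=2: 90.4 kHz, 142.8 kHz.
k=3: 148.7 kHz, 201.1 kHz.
Within [50.2 kHz, 111.9 kHz]: 84.5 kHz, 90.4 kHz.

84.5 kHz, 90.4 kHz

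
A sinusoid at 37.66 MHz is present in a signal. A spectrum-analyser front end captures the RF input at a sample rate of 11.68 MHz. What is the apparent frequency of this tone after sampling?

2.62 MHz

37.66 MHz mod fs = 2.62 MHz.
2.62 MHz ≤ fs/2 = 5.84 MHz, appears at 2.62 MHz.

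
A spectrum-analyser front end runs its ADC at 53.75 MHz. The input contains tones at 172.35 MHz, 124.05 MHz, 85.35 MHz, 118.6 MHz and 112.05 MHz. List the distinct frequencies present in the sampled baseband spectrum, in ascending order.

fs/2 = 26.875 MHz.
172.35 MHz mod fs = 11.1 MHz.
11.1 MHz ≤ fs/2 = 26.875 MHz, appears at 11.1 MHz.
124.05 MHz mod fs = 16.55 MHz.
16.55 MHz ≤ fs/2 = 26.875 MHz, appears at 16.55 MHz.
85.35 MHz mod fs = 31.6 MHz.
31.6 MHz > fs/2 = 26.875 MHz, folds to fs − 31.6 MHz = 22.15 MHz.
118.6 MHz mod fs = 11.1 MHz.
11.1 MHz ≤ fs/2 = 26.875 MHz, appears at 11.1 MHz.
112.05 MHz mod fs = 4.55 MHz.
4.55 MHz ≤ fs/2 = 26.875 MHz, appears at 4.55 MHz.
Distinct values: {4.55 MHz, 11.1 MHz, 16.55 MHz, 22.15 MHz}.

4.55 MHz, 11.1 MHz, 16.55 MHz, 22.15 MHz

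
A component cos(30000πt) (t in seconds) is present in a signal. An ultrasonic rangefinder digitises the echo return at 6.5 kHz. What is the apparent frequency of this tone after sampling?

ω = 30000π rad/s → f = ω/(2π) = 15000 Hz = 15 kHz.
15 kHz mod fs = 2 kHz.
2 kHz ≤ fs/2 = 3.25 kHz, appears at 2 kHz.

2 kHz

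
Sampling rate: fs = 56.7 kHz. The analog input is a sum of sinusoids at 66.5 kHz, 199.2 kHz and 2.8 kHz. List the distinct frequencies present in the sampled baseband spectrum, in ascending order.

2.8 kHz, 9.8 kHz, 27.6 kHz

fs/2 = 28.35 kHz.
66.5 kHz mod fs = 9.8 kHz.
9.8 kHz ≤ fs/2 = 28.35 kHz, appears at 9.8 kHz.
199.2 kHz mod fs = 29.1 kHz.
29.1 kHz > fs/2 = 28.35 kHz, folds to fs − 29.1 kHz = 27.6 kHz.
2.8 kHz ≤ fs/2 = 28.35 kHz, passes unchanged.
Distinct values: {2.8 kHz, 9.8 kHz, 27.6 kHz}.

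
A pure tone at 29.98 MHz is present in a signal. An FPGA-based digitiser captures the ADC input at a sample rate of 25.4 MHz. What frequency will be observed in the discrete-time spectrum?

4.58 MHz

29.98 MHz mod fs = 4.58 MHz.
4.58 MHz ≤ fs/2 = 12.7 MHz, appears at 4.58 MHz.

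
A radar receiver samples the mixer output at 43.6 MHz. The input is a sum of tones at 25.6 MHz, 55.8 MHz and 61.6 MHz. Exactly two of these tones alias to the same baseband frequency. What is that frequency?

fs/2 = 21.8 MHz.
25.6 MHz > fs/2 = 21.8 MHz, folds to fs − 25.6 MHz = 18 MHz.
55.8 MHz mod fs = 12.2 MHz.
12.2 MHz ≤ fs/2 = 21.8 MHz, appears at 12.2 MHz.
61.6 MHz mod fs = 18 MHz.
18 MHz ≤ fs/2 = 21.8 MHz, appears at 18 MHz.
25.6 MHz and 61.6 MHz both map to 18 MHz.

18 MHz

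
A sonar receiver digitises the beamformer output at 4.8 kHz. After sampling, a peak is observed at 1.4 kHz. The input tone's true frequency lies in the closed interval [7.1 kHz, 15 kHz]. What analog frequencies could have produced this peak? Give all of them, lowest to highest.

Frequencies that alias to 1.4 kHz are k·fs ± 1.4 kHz for integer k ≥ 0.
k=0: 1.4 kHz.
k=1: 3.4 kHz, 6.2 kHz.
k=2: 8.2 kHz, 11 kHz.
k=3: 13 kHz, 15.8 kHz.
k=4: 17.8 kHz, 20.6 kHz.
Within [7.1 kHz, 15 kHz]: 8.2 kHz, 11 kHz, 13 kHz.

8.2 kHz, 11 kHz, 13 kHz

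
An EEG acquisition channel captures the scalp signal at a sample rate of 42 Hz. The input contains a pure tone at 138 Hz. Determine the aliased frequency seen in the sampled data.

138 Hz mod fs = 12 Hz.
12 Hz ≤ fs/2 = 21 Hz, appears at 12 Hz.

12 Hz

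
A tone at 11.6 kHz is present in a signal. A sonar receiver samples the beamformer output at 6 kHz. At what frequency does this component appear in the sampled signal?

0.4 kHz

11.6 kHz mod fs = 5.6 kHz.
5.6 kHz > fs/2 = 3 kHz, folds to fs − 5.6 kHz = 0.4 kHz.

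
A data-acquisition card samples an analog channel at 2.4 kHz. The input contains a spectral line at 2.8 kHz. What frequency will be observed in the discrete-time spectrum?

2.8 kHz mod fs = 0.4 kHz.
0.4 kHz ≤ fs/2 = 1.2 kHz, appears at 0.4 kHz.

0.4 kHz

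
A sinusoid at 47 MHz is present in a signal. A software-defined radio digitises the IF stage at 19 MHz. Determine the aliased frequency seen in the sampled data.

47 MHz mod fs = 9 MHz.
9 MHz ≤ fs/2 = 9.5 MHz, appears at 9 MHz.

9 MHz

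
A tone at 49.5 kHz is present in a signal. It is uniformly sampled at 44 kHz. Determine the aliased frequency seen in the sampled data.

49.5 kHz mod fs = 5.5 kHz.
5.5 kHz ≤ fs/2 = 22 kHz, appears at 5.5 kHz.

5.5 kHz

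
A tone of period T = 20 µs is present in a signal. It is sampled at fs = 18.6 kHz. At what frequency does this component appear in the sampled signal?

T = 20 µs → f = 1/T = 50 kHz.
50 kHz mod fs = 12.8 kHz.
12.8 kHz > fs/2 = 9.3 kHz, folds to fs − 12.8 kHz = 5.8 kHz.

5.8 kHz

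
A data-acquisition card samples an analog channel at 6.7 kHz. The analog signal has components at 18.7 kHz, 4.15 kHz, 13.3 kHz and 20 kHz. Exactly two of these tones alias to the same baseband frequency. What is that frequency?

0.1 kHz

fs/2 = 3.35 kHz.
18.7 kHz mod fs = 5.3 kHz.
5.3 kHz > fs/2 = 3.35 kHz, folds to fs − 5.3 kHz = 1.4 kHz.
4.15 kHz > fs/2 = 3.35 kHz, folds to fs − 4.15 kHz = 2.55 kHz.
13.3 kHz mod fs = 6.6 kHz.
6.6 kHz > fs/2 = 3.35 kHz, folds to fs − 6.6 kHz = 0.1 kHz.
20 kHz mod fs = 6.6 kHz.
6.6 kHz > fs/2 = 3.35 kHz, folds to fs − 6.6 kHz = 0.1 kHz.
13.3 kHz and 20 kHz both map to 0.1 kHz.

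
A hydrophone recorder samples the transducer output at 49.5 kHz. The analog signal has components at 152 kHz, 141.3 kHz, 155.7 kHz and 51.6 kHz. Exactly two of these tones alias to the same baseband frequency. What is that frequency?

7.2 kHz

fs/2 = 24.75 kHz.
152 kHz mod fs = 3.5 kHz.
3.5 kHz ≤ fs/2 = 24.75 kHz, appears at 3.5 kHz.
141.3 kHz mod fs = 42.3 kHz.
42.3 kHz > fs/2 = 24.75 kHz, folds to fs − 42.3 kHz = 7.2 kHz.
155.7 kHz mod fs = 7.2 kHz.
7.2 kHz ≤ fs/2 = 24.75 kHz, appears at 7.2 kHz.
51.6 kHz mod fs = 2.1 kHz.
2.1 kHz ≤ fs/2 = 24.75 kHz, appears at 2.1 kHz.
141.3 kHz and 155.7 kHz both map to 7.2 kHz.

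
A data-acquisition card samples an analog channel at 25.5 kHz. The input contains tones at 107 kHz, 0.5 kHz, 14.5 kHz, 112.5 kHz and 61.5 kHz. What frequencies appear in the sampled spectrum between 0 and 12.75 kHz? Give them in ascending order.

0.5 kHz, 5 kHz, 10.5 kHz, 11 kHz

fs/2 = 12.75 kHz.
107 kHz mod fs = 5 kHz.
5 kHz ≤ fs/2 = 12.75 kHz, appears at 5 kHz.
0.5 kHz ≤ fs/2 = 12.75 kHz, passes unchanged.
14.5 kHz > fs/2 = 12.75 kHz, folds to fs − 14.5 kHz = 11 kHz.
112.5 kHz mod fs = 10.5 kHz.
10.5 kHz ≤ fs/2 = 12.75 kHz, appears at 10.5 kHz.
61.5 kHz mod fs = 10.5 kHz.
10.5 kHz ≤ fs/2 = 12.75 kHz, appears at 10.5 kHz.
Distinct values: {0.5 kHz, 5 kHz, 10.5 kHz, 11 kHz}.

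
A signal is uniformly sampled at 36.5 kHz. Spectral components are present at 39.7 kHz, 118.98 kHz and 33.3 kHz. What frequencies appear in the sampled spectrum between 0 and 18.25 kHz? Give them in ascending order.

fs/2 = 18.25 kHz.
39.7 kHz mod fs = 3.2 kHz.
3.2 kHz ≤ fs/2 = 18.25 kHz, appears at 3.2 kHz.
118.98 kHz mod fs = 9.48 kHz.
9.48 kHz ≤ fs/2 = 18.25 kHz, appears at 9.48 kHz.
33.3 kHz > fs/2 = 18.25 kHz, folds to fs − 33.3 kHz = 3.2 kHz.
Distinct values: {3.2 kHz, 9.48 kHz}.

3.2 kHz, 9.48 kHz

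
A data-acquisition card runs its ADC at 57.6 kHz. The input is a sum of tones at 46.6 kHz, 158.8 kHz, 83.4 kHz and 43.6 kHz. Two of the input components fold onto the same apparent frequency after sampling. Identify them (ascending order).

43.6 kHz, 158.8 kHz

fs/2 = 28.8 kHz.
46.6 kHz > fs/2 = 28.8 kHz, folds to fs − 46.6 kHz = 11 kHz.
158.8 kHz mod fs = 43.6 kHz.
43.6 kHz > fs/2 = 28.8 kHz, folds to fs − 43.6 kHz = 14 kHz.
83.4 kHz mod fs = 25.8 kHz.
25.8 kHz ≤ fs/2 = 28.8 kHz, appears at 25.8 kHz.
43.6 kHz > fs/2 = 28.8 kHz, folds to fs − 43.6 kHz = 14 kHz.
43.6 kHz and 158.8 kHz both map to 14 kHz.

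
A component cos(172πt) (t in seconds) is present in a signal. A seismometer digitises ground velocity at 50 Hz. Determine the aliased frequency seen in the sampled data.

14 Hz

ω = 172π rad/s → f = ω/(2π) = 86 Hz.
86 Hz mod fs = 36 Hz.
36 Hz > fs/2 = 25 Hz, folds to fs − 36 Hz = 14 Hz.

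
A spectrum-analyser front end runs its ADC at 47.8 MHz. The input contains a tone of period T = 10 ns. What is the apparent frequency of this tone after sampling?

4.4 MHz

T = 10 ns → f = 1/T = 100 MHz.
100 MHz mod fs = 4.4 MHz.
4.4 MHz ≤ fs/2 = 23.9 MHz, appears at 4.4 MHz.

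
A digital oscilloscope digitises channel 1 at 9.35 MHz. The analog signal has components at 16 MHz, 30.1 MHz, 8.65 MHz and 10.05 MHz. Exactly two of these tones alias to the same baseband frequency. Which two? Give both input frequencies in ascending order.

fs/2 = 4.675 MHz.
16 MHz mod fs = 6.65 MHz.
6.65 MHz > fs/2 = 4.675 MHz, folds to fs − 6.65 MHz = 2.7 MHz.
30.1 MHz mod fs = 2.05 MHz.
2.05 MHz ≤ fs/2 = 4.675 MHz, appears at 2.05 MHz.
8.65 MHz > fs/2 = 4.675 MHz, folds to fs − 8.65 MHz = 0.7 MHz.
10.05 MHz mod fs = 0.7 MHz.
0.7 MHz ≤ fs/2 = 4.675 MHz, appears at 0.7 MHz.
8.65 MHz and 10.05 MHz both map to 0.7 MHz.

8.65 MHz, 10.05 MHz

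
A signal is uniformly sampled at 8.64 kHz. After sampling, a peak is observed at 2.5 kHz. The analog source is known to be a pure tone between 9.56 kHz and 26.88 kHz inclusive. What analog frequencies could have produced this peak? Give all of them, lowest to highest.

11.14 kHz, 14.78 kHz, 19.78 kHz, 23.42 kHz

Frequencies that alias to 2.5 kHz are k·fs ± 2.5 kHz for integer k ≥ 0.
k=0: 2.5 kHz.
k=1: 6.14 kHz, 11.14 kHz.
k=2: 14.78 kHz, 19.78 kHz.
k=3: 23.42 kHz, 28.42 kHz.
k=4: 32.06 kHz, 37.06 kHz.
Within [9.56 kHz, 26.88 kHz]: 11.14 kHz, 14.78 kHz, 19.78 kHz, 23.42 kHz.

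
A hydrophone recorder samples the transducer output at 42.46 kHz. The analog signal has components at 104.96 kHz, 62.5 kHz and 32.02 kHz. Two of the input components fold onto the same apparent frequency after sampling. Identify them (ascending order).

fs/2 = 21.23 kHz.
104.96 kHz mod fs = 20.04 kHz.
20.04 kHz ≤ fs/2 = 21.23 kHz, appears at 20.04 kHz.
62.5 kHz mod fs = 20.04 kHz.
20.04 kHz ≤ fs/2 = 21.23 kHz, appears at 20.04 kHz.
32.02 kHz > fs/2 = 21.23 kHz, folds to fs − 32.02 kHz = 10.44 kHz.
62.5 kHz and 104.96 kHz both map to 20.04 kHz.

62.5 kHz, 104.96 kHz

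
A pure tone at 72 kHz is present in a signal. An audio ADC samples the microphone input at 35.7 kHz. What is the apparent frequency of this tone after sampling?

72 kHz mod fs = 0.6 kHz.
0.6 kHz ≤ fs/2 = 17.85 kHz, appears at 0.6 kHz.

0.6 kHz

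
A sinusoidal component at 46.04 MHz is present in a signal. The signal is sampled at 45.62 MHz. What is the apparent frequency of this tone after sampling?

0.42 MHz

46.04 MHz mod fs = 0.42 MHz.
0.42 MHz ≤ fs/2 = 22.81 MHz, appears at 0.42 MHz.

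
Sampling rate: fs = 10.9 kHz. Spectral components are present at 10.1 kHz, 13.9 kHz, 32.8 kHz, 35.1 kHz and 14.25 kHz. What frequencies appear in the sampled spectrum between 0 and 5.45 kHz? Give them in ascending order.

0.1 kHz, 0.8 kHz, 2.4 kHz, 3 kHz, 3.35 kHz

fs/2 = 5.45 kHz.
10.1 kHz > fs/2 = 5.45 kHz, folds to fs − 10.1 kHz = 0.8 kHz.
13.9 kHz mod fs = 3 kHz.
3 kHz ≤ fs/2 = 5.45 kHz, appears at 3 kHz.
32.8 kHz mod fs = 0.1 kHz.
0.1 kHz ≤ fs/2 = 5.45 kHz, appears at 0.1 kHz.
35.1 kHz mod fs = 2.4 kHz.
2.4 kHz ≤ fs/2 = 5.45 kHz, appears at 2.4 kHz.
14.25 kHz mod fs = 3.35 kHz.
3.35 kHz ≤ fs/2 = 5.45 kHz, appears at 3.35 kHz.
Distinct values: {0.1 kHz, 0.8 kHz, 2.4 kHz, 3 kHz, 3.35 kHz}.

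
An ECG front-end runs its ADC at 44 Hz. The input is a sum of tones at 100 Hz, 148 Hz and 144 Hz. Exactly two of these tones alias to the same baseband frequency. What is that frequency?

12 Hz

fs/2 = 22 Hz.
100 Hz mod fs = 12 Hz.
12 Hz ≤ fs/2 = 22 Hz, appears at 12 Hz.
148 Hz mod fs = 16 Hz.
16 Hz ≤ fs/2 = 22 Hz, appears at 16 Hz.
144 Hz mod fs = 12 Hz.
12 Hz ≤ fs/2 = 22 Hz, appears at 12 Hz.
100 Hz and 144 Hz both map to 12 Hz.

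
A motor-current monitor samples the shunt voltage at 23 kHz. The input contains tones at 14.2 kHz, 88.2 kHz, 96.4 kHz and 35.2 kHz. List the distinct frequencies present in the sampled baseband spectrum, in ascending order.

fs/2 = 11.5 kHz.
14.2 kHz > fs/2 = 11.5 kHz, folds to fs − 14.2 kHz = 8.8 kHz.
88.2 kHz mod fs = 19.2 kHz.
19.2 kHz > fs/2 = 11.5 kHz, folds to fs − 19.2 kHz = 3.8 kHz.
96.4 kHz mod fs = 4.4 kHz.
4.4 kHz ≤ fs/2 = 11.5 kHz, appears at 4.4 kHz.
35.2 kHz mod fs = 12.2 kHz.
12.2 kHz > fs/2 = 11.5 kHz, folds to fs − 12.2 kHz = 10.8 kHz.
Distinct values: {3.8 kHz, 4.4 kHz, 8.8 kHz, 10.8 kHz}.

3.8 kHz, 4.4 kHz, 8.8 kHz, 10.8 kHz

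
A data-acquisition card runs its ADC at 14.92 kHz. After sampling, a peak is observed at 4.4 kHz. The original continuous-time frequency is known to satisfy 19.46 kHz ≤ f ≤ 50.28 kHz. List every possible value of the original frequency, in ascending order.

Frequencies that alias to 4.4 kHz are k·fs ± 4.4 kHz for integer k ≥ 0.
k=0: 4.4 kHz.
k=1: 10.52 kHz, 19.32 kHz.
k=2: 25.44 kHz, 34.24 kHz.
k=3: 40.36 kHz, 49.16 kHz.
k=4: 55.28 kHz, 64.08 kHz.
Within [19.46 kHz, 50.28 kHz]: 25.44 kHz, 34.24 kHz, 40.36 kHz, 49.16 kHz.

25.44 kHz, 34.24 kHz, 40.36 kHz, 49.16 kHz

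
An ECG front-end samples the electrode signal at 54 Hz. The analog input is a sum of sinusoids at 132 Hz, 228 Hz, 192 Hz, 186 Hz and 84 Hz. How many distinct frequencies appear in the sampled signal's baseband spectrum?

2

fs/2 = 27 Hz.
132 Hz mod fs = 24 Hz.
24 Hz ≤ fs/2 = 27 Hz, appears at 24 Hz.
228 Hz mod fs = 12 Hz.
12 Hz ≤ fs/2 = 27 Hz, appears at 12 Hz.
192 Hz mod fs = 30 Hz.
30 Hz > fs/2 = 27 Hz, folds to fs − 30 Hz = 24 Hz.
186 Hz mod fs = 24 Hz.
24 Hz ≤ fs/2 = 27 Hz, appears at 24 Hz.
84 Hz mod fs = 30 Hz.
30 Hz > fs/2 = 27 Hz, folds to fs − 30 Hz = 24 Hz.
Distinct values: {12 Hz, 24 Hz} → 2.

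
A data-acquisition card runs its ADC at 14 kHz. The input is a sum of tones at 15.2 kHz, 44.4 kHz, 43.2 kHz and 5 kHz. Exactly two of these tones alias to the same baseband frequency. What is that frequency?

fs/2 = 7 kHz.
15.2 kHz mod fs = 1.2 kHz.
1.2 kHz ≤ fs/2 = 7 kHz, appears at 1.2 kHz.
44.4 kHz mod fs = 2.4 kHz.
2.4 kHz ≤ fs/2 = 7 kHz, appears at 2.4 kHz.
43.2 kHz mod fs = 1.2 kHz.
1.2 kHz ≤ fs/2 = 7 kHz, appears at 1.2 kHz.
5 kHz ≤ fs/2 = 7 kHz, passes unchanged.
15.2 kHz and 43.2 kHz both map to 1.2 kHz.

1.2 kHz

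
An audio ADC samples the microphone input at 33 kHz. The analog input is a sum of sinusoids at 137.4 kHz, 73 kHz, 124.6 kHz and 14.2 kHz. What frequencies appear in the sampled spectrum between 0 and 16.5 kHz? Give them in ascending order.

5.4 kHz, 7 kHz, 7.4 kHz, 14.2 kHz

fs/2 = 16.5 kHz.
137.4 kHz mod fs = 5.4 kHz.
5.4 kHz ≤ fs/2 = 16.5 kHz, appears at 5.4 kHz.
73 kHz mod fs = 7 kHz.
7 kHz ≤ fs/2 = 16.5 kHz, appears at 7 kHz.
124.6 kHz mod fs = 25.6 kHz.
25.6 kHz > fs/2 = 16.5 kHz, folds to fs − 25.6 kHz = 7.4 kHz.
14.2 kHz ≤ fs/2 = 16.5 kHz, passes unchanged.
Distinct values: {5.4 kHz, 7 kHz, 7.4 kHz, 14.2 kHz}.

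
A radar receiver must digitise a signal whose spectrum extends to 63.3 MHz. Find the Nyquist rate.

126.6 MHz

Nyquist rate = 2 × 63.3 MHz = 126.6 MHz.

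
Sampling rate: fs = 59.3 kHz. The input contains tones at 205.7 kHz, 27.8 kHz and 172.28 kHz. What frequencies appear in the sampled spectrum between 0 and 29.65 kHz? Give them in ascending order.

5.62 kHz, 27.8 kHz

fs/2 = 29.65 kHz.
205.7 kHz mod fs = 27.8 kHz.
27.8 kHz ≤ fs/2 = 29.65 kHz, appears at 27.8 kHz.
27.8 kHz ≤ fs/2 = 29.65 kHz, passes unchanged.
172.28 kHz mod fs = 53.68 kHz.
53.68 kHz > fs/2 = 29.65 kHz, folds to fs − 53.68 kHz = 5.62 kHz.
Distinct values: {5.62 kHz, 27.8 kHz}.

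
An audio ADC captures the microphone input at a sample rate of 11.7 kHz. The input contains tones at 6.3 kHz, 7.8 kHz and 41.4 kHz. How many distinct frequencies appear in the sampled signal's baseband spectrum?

fs/2 = 5.85 kHz.
6.3 kHz > fs/2 = 5.85 kHz, folds to fs − 6.3 kHz = 5.4 kHz.
7.8 kHz > fs/2 = 5.85 kHz, folds to fs − 7.8 kHz = 3.9 kHz.
41.4 kHz mod fs = 6.3 kHz.
6.3 kHz > fs/2 = 5.85 kHz, folds to fs − 6.3 kHz = 5.4 kHz.
Distinct values: {3.9 kHz, 5.4 kHz} → 2.

2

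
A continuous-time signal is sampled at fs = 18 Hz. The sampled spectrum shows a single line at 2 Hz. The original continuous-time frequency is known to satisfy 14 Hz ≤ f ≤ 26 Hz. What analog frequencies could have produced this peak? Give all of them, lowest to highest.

Frequencies that alias to 2 Hz are k·fs ± 2 Hz for integer k ≥ 0.
k=0: 2 Hz.
k=1: 16 Hz, 20 Hz.
k=2: 34 Hz, 38 Hz.
Within [14 Hz, 26 Hz]: 16 Hz, 20 Hz.

16 Hz, 20 Hz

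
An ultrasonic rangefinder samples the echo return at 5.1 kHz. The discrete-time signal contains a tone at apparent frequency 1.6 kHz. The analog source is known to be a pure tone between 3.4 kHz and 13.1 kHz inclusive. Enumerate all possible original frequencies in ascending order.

Frequencies that alias to 1.6 kHz are k·fs ± 1.6 kHz for integer k ≥ 0.
k=0: 1.6 kHz.
k=1: 3.5 kHz, 6.7 kHz.
k=2: 8.6 kHz, 11.8 kHz.
k=3: 13.7 kHz, 16.9 kHz.
Within [3.4 kHz, 13.1 kHz]: 3.5 kHz, 6.7 kHz, 8.6 kHz, 11.8 kHz.

3.5 kHz, 6.7 kHz, 8.6 kHz, 11.8 kHz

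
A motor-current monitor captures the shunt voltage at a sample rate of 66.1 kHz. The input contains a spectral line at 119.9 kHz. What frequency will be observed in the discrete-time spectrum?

119.9 kHz mod fs = 53.8 kHz.
53.8 kHz > fs/2 = 33.05 kHz, folds to fs − 53.8 kHz = 12.3 kHz.

12.3 kHz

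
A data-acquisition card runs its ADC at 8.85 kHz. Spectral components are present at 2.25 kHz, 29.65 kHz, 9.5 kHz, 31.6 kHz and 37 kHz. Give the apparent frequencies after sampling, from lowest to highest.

fs/2 = 4.425 kHz.
2.25 kHz ≤ fs/2 = 4.425 kHz, passes unchanged.
29.65 kHz mod fs = 3.1 kHz.
3.1 kHz ≤ fs/2 = 4.425 kHz, appears at 3.1 kHz.
9.5 kHz mod fs = 0.65 kHz.
0.65 kHz ≤ fs/2 = 4.425 kHz, appears at 0.65 kHz.
31.6 kHz mod fs = 5.05 kHz.
5.05 kHz > fs/2 = 4.425 kHz, folds to fs − 5.05 kHz = 3.8 kHz.
37 kHz mod fs = 1.6 kHz.
1.6 kHz ≤ fs/2 = 4.425 kHz, appears at 1.6 kHz.
Distinct values: {0.65 kHz, 1.6 kHz, 2.25 kHz, 3.1 kHz, 3.8 kHz}.

0.65 kHz, 1.6 kHz, 2.25 kHz, 3.1 kHz, 3.8 kHz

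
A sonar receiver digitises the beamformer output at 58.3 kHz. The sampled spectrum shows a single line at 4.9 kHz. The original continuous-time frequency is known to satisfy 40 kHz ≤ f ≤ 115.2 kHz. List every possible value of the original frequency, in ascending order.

53.4 kHz, 63.2 kHz, 111.7 kHz

Frequencies that alias to 4.9 kHz are k·fs ± 4.9 kHz for integer k ≥ 0.
k=0: 4.9 kHz.
k=1: 53.4 kHz, 63.2 kHz.
k=2: 111.7 kHz, 121.5 kHz.
k=3: 170 kHz, 179.8 kHz.
Within [40 kHz, 115.2 kHz]: 53.4 kHz, 63.2 kHz, 111.7 kHz.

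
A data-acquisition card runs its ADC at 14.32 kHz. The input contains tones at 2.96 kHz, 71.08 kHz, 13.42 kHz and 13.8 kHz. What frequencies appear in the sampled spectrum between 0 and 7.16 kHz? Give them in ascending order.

0.52 kHz, 0.9 kHz, 2.96 kHz

fs/2 = 7.16 kHz.
2.96 kHz ≤ fs/2 = 7.16 kHz, passes unchanged.
71.08 kHz mod fs = 13.8 kHz.
13.8 kHz > fs/2 = 7.16 kHz, folds to fs − 13.8 kHz = 0.52 kHz.
13.42 kHz > fs/2 = 7.16 kHz, folds to fs − 13.42 kHz = 0.9 kHz.
13.8 kHz > fs/2 = 7.16 kHz, folds to fs − 13.8 kHz = 0.52 kHz.
Distinct values: {0.52 kHz, 0.9 kHz, 2.96 kHz}.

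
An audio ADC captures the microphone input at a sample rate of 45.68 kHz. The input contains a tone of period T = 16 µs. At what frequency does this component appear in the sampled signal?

T = 16 µs → f = 1/T = 62.5 kHz.
62.5 kHz mod fs = 16.82 kHz.
16.82 kHz ≤ fs/2 = 22.84 kHz, appears at 16.82 kHz.

16.82 kHz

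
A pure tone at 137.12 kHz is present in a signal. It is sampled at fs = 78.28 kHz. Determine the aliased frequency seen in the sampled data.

137.12 kHz mod fs = 58.84 kHz.
58.84 kHz > fs/2 = 39.14 kHz, folds to fs − 58.84 kHz = 19.44 kHz.

19.44 kHz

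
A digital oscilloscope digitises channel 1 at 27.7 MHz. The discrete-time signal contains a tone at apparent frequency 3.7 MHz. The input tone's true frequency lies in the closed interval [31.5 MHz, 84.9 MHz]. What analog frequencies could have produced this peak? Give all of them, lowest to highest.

51.7 MHz, 59.1 MHz, 79.4 MHz

Frequencies that alias to 3.7 MHz are k·fs ± 3.7 MHz for integer k ≥ 0.
k=0: 3.7 MHz.
k=1: 24 MHz, 31.4 MHz.
k=2: 51.7 MHz, 59.1 MHz.
k=3: 79.4 MHz, 86.8 MHz.
k=4: 107.1 MHz, 114.5 MHz.
Within [31.5 MHz, 84.9 MHz]: 51.7 MHz, 59.1 MHz, 79.4 MHz.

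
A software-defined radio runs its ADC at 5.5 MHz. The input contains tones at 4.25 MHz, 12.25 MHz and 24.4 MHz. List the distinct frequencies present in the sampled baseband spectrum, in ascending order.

1.25 MHz, 2.4 MHz

fs/2 = 2.75 MHz.
4.25 MHz > fs/2 = 2.75 MHz, folds to fs − 4.25 MHz = 1.25 MHz.
12.25 MHz mod fs = 1.25 MHz.
1.25 MHz ≤ fs/2 = 2.75 MHz, appears at 1.25 MHz.
24.4 MHz mod fs = 2.4 MHz.
2.4 MHz ≤ fs/2 = 2.75 MHz, appears at 2.4 MHz.
Distinct values: {1.25 MHz, 2.4 MHz}.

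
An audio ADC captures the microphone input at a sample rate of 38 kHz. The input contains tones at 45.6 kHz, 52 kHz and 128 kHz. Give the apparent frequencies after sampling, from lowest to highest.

fs/2 = 19 kHz.
45.6 kHz mod fs = 7.6 kHz.
7.6 kHz ≤ fs/2 = 19 kHz, appears at 7.6 kHz.
52 kHz mod fs = 14 kHz.
14 kHz ≤ fs/2 = 19 kHz, appears at 14 kHz.
128 kHz mod fs = 14 kHz.
14 kHz ≤ fs/2 = 19 kHz, appears at 14 kHz.
Distinct values: {7.6 kHz, 14 kHz}.

7.6 kHz, 14 kHz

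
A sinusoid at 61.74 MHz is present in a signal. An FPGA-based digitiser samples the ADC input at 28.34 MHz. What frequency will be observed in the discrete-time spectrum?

61.74 MHz mod fs = 5.06 MHz.
5.06 MHz ≤ fs/2 = 14.17 MHz, appears at 5.06 MHz.

5.06 MHz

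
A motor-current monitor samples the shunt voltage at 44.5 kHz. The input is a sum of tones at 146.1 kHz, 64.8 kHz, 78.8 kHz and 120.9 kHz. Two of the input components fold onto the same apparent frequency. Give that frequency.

12.6 kHz

fs/2 = 22.25 kHz.
146.1 kHz mod fs = 12.6 kHz.
12.6 kHz ≤ fs/2 = 22.25 kHz, appears at 12.6 kHz.
64.8 kHz mod fs = 20.3 kHz.
20.3 kHz ≤ fs/2 = 22.25 kHz, appears at 20.3 kHz.
78.8 kHz mod fs = 34.3 kHz.
34.3 kHz > fs/2 = 22.25 kHz, folds to fs − 34.3 kHz = 10.2 kHz.
120.9 kHz mod fs = 31.9 kHz.
31.9 kHz > fs/2 = 22.25 kHz, folds to fs − 31.9 kHz = 12.6 kHz.
120.9 kHz and 146.1 kHz both map to 12.6 kHz.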